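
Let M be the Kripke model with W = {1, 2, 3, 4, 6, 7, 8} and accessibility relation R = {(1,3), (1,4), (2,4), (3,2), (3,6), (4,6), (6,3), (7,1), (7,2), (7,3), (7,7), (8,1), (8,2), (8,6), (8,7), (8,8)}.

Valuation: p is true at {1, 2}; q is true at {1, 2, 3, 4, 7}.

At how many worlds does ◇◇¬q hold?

5

1: successors {3, 4}; ◇¬q there: 3:T, 4:T. ✓
2: successors {4}; ◇¬q there: 4:T. ✓
3: successors {2, 6}; ◇¬q there: 2:F, 6:F. ✗
4: successors {6}; ◇¬q there: 6:F. ✗
6: successors {3}; ◇¬q there: 3:T. ✓
7: successors {1, 2, 3, 7}; ◇¬q there: 1:F, 2:F, 3:T, 7:F. ✓
8: successors {1, 2, 6, 7, 8}; ◇¬q there: 1:F, 2:F, 6:F, 7:F, 8:T. ✓
Satisfying worlds: {1, 2, 6, 7, 8}.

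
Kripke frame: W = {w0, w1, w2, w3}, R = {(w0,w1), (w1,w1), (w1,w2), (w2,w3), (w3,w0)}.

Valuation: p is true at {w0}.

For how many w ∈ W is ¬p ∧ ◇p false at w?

w0: ¬p is F, ◇p is F. ✗
w1: ¬p is T, ◇p is F. ✗
w2: ¬p is T, ◇p is F. ✗
w3: ¬p is T, ◇p is T. ✓
Satisfying worlds: {w3}.
So ¬p ∧ ◇p fails at the other 3 worlds.

3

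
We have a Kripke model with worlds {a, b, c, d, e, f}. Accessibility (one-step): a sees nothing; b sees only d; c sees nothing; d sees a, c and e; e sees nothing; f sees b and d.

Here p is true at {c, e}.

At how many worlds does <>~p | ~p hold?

4

a: <>~p is F, ~p is T. ✓
b: <>~p is T, ~p is T. ✓
c: <>~p is F, ~p is F. ✗
d: <>~p is T, ~p is T. ✓
e: <>~p is F, ~p is F. ✗
f: <>~p is T, ~p is T. ✓
Satisfying worlds: {a, b, d, f}.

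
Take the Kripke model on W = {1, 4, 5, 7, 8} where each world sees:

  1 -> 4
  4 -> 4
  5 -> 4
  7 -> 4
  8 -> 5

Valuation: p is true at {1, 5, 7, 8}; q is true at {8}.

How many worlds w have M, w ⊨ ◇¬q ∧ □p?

1

1: ◇¬q is T, □p is F. ✗
4: ◇¬q is T, □p is F. ✗
5: ◇¬q is T, □p is F. ✗
7: ◇¬q is T, □p is F. ✗
8: ◇¬q is T, □p is T. ✓
Satisfying worlds: {8}.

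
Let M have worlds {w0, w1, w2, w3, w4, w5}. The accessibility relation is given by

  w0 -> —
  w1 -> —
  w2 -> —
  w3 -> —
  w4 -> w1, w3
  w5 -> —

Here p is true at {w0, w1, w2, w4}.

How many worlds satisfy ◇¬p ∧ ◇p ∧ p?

w0: ◇¬p is F, ◇p ∧ p is F. ✗
w1: ◇¬p is F, ◇p ∧ p is F. ✗
w2: ◇¬p is F, ◇p ∧ p is F. ✗
w3: ◇¬p is F, ◇p ∧ p is F. ✗
w4: ◇¬p is T, ◇p ∧ p is T. ✓
w5: ◇¬p is F, ◇p ∧ p is F. ✗
Satisfying worlds: {w4}.

1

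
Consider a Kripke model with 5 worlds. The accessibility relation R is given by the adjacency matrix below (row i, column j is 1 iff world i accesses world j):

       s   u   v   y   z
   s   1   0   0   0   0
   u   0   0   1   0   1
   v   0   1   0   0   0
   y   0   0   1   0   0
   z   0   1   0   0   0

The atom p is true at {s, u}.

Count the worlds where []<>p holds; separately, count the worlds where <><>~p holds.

For []<>p:
s: successors {s}; <>p there: s:T. ✓
u: successors {v, z}; <>p there: v:T, z:T. ✓
v: successors {u}; <>p there: u:F. ✗
y: successors {v}; <>p there: v:T. ✓
z: successors {u}; <>p there: u:F. ✗
— 3 worlds.
For <><>~p:
s: successors {s}; <>~p there: s:F. ✗
u: successors {v, z}; <>~p there: v:F, z:F. ✗
v: successors {u}; <>~p there: u:T. ✓
y: successors {v}; <>~p there: v:F. ✗
z: successors {u}; <>~p there: u:T. ✓
— 2 worlds.

3 and 2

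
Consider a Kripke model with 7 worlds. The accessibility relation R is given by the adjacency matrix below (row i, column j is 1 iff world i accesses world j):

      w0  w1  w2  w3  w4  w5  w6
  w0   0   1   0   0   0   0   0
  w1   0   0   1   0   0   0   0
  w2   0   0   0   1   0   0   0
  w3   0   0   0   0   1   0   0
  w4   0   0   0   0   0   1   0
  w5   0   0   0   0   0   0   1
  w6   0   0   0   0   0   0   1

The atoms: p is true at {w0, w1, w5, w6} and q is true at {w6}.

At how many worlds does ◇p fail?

3

w0: successors {w1}; p there: w1:T. ✓
w1: successors {w2}; p there: w2:F. ✗
w2: successors {w3}; p there: w3:F. ✗
w3: successors {w4}; p there: w4:F. ✗
w4: successors {w5}; p there: w5:T. ✓
w5: successors {w6}; p there: w6:T. ✓
w6: successors {w6}; p there: w6:T. ✓
Satisfying worlds: {w0, w4, w5, w6}.
So ◇p fails at the other 3 worlds.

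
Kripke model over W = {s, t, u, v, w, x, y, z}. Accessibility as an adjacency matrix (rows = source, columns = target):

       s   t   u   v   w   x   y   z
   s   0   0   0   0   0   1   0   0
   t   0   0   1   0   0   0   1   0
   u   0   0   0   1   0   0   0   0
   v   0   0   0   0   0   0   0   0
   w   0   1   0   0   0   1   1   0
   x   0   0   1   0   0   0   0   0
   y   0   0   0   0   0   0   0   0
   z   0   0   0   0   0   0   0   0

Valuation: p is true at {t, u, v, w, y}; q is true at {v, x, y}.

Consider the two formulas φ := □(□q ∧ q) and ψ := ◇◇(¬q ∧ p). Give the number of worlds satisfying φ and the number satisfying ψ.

For □(□q ∧ q):
s: successors {x}; □q ∧ q there: x:F. ✗
t: successors {u, y}; □q ∧ q there: u:F, y:T. ✗
u: successors {v}; □q ∧ q there: v:T. ✓
v: no successors, so □(□q ∧ q) holds vacuously. ✓
w: successors {t, x, y}; □q ∧ q there: t:F, x:F, y:T. ✗
x: successors {u}; □q ∧ q there: u:F. ✗
y: no successors, so □(□q ∧ q) holds vacuously. ✓
z: no successors, so □(□q ∧ q) holds vacuously. ✓
— 4 worlds.
For ◇◇(¬q ∧ p):
s: successors {x}; ◇(¬q ∧ p) there: x:T. ✓
t: successors {u, y}; ◇(¬q ∧ p) there: u:F, y:F. ✗
u: successors {v}; ◇(¬q ∧ p) there: v:F. ✗
v: no successors, so ◇◇(¬q ∧ p) fails. ✗
w: successors {t, x, y}; ◇(¬q ∧ p) there: t:T, x:T, y:F. ✓
x: successors {u}; ◇(¬q ∧ p) there: u:F. ✗
y: no successors, so ◇◇(¬q ∧ p) fails. ✗
z: no successors, so ◇◇(¬q ∧ p) fails. ✗
— 2 worlds.

4 and 2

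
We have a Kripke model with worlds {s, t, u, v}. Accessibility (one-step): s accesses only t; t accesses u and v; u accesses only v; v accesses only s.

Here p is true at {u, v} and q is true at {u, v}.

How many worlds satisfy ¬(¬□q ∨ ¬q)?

s: ¬□q ∨ ¬q is T. ✗
t: ¬□q ∨ ¬q is T. ✗
u: ¬□q ∨ ¬q is F. ✓
v: ¬□q ∨ ¬q is T. ✗
Satisfying worlds: {u}.

1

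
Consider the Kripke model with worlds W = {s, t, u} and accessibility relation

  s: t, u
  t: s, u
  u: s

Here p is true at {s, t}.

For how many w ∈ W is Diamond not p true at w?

s: successors {t, u}; not p there: t:F, u:T. ✓
t: successors {s, u}; not p there: s:F, u:T. ✓
u: successors {s}; not p there: s:F. ✗
Satisfying worlds: {s, t}.

2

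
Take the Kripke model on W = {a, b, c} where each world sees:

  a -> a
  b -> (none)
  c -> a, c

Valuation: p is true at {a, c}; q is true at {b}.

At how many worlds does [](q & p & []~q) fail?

a: successors {a}; q & p & []~q there: a:F. ✗
b: no successors, so [](q & p & []~q) holds vacuously. ✓
c: successors {a, c}; q & p & []~q there: a:F, c:F. ✗
Satisfying worlds: {b}.
So [](q & p & []~q) fails at the other 2 worlds.

2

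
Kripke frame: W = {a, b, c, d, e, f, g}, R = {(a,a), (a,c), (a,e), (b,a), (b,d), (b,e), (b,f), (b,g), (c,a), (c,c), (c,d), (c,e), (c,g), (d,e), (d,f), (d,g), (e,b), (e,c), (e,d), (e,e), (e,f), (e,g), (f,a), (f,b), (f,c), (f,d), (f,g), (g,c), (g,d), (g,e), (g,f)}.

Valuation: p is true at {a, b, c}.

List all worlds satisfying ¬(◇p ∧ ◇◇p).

{d}

a: ◇p ∧ ◇◇p is T. ✗
b: ◇p ∧ ◇◇p is T. ✗
c: ◇p ∧ ◇◇p is T. ✗
d: ◇p ∧ ◇◇p is F. ✓
e: ◇p ∧ ◇◇p is T. ✗
f: ◇p ∧ ◇◇p is T. ✗
g: ◇p ∧ ◇◇p is T. ✗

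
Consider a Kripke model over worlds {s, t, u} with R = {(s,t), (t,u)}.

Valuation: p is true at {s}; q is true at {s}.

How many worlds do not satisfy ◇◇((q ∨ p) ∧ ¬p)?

3

s: successors {t}; ◇((q ∨ p) ∧ ¬p) there: t:F. ✗
t: successors {u}; ◇((q ∨ p) ∧ ¬p) there: u:F. ✗
u: no successors, so ◇◇((q ∨ p) ∧ ¬p) fails. ✗
Satisfying worlds: ∅.
So ◇◇((q ∨ p) ∧ ¬p) fails at the other 3 worlds.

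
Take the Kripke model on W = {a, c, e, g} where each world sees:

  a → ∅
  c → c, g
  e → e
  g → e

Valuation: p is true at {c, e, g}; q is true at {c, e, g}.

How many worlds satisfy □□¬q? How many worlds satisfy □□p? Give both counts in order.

For □□¬q:
a: no successors, so □□¬q holds vacuously. ✓
c: successors {c, g}; □¬q there: c:F, g:F. ✗
e: successors {e}; □¬q there: e:F. ✗
g: successors {e}; □¬q there: e:F. ✗
— 1 world.
For □□p:
a: no successors, so □□p holds vacuously. ✓
c: successors {c, g}; □p there: c:T, g:T. ✓
e: successors {e}; □p there: e:T. ✓
g: successors {e}; □p there: e:T. ✓
— 4 worlds.

1 and 4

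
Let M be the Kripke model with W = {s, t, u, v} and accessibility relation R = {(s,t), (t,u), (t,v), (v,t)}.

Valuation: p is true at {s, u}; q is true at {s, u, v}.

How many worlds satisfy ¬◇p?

s: ◇p is F. ✓
t: ◇p is T. ✗
u: ◇p is F. ✓
v: ◇p is F. ✓
Satisfying worlds: {s, u, v}.

3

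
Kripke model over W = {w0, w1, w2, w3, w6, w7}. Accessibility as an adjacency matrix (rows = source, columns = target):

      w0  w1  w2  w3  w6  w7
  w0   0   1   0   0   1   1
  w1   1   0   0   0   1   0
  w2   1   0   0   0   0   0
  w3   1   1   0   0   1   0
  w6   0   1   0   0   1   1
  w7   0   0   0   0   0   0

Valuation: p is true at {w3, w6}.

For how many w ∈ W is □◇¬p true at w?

4

w0: successors {w1, w6, w7}; ◇¬p there: w1:T, w6:T, w7:F. ✗
w1: successors {w0, w6}; ◇¬p there: w0:T, w6:T. ✓
w2: successors {w0}; ◇¬p there: w0:T. ✓
w3: successors {w0, w1, w6}; ◇¬p there: w0:T, w1:T, w6:T. ✓
w6: successors {w1, w6, w7}; ◇¬p there: w1:T, w6:T, w7:F. ✗
w7: no successors, so □◇¬p holds vacuously. ✓
Satisfying worlds: {w1, w2, w3, w7}.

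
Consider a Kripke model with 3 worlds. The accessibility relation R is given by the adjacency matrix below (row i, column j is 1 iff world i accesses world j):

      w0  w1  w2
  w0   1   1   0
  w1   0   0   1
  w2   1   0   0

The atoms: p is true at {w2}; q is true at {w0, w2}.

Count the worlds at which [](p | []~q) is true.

w0: successors {w0, w1}; p | []~q there: w0:F, w1:F. ✗
w1: successors {w2}; p | []~q there: w2:T. ✓
w2: successors {w0}; p | []~q there: w0:F. ✗
Satisfying worlds: {w1}.

1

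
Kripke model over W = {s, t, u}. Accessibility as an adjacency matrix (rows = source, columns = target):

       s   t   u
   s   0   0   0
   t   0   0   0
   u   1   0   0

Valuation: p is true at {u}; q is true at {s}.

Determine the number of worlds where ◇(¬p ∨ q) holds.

1

s: no successors, so ◇(¬p ∨ q) fails. ✗
t: no successors, so ◇(¬p ∨ q) fails. ✗
u: successors {s}; ¬p ∨ q there: s:T. ✓
Satisfying worlds: {u}.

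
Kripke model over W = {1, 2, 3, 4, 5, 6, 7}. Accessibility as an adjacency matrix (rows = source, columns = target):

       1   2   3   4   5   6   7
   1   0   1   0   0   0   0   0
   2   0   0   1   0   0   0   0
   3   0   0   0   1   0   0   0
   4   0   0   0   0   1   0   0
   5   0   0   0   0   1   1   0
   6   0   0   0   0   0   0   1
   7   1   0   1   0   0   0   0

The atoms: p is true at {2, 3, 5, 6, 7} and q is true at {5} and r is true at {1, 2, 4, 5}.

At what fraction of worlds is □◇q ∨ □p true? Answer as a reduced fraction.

1: □◇q is F, □p is T. ✓
2: □◇q is F, □p is T. ✓
3: □◇q is T, □p is F. ✓
4: □◇q is T, □p is T. ✓
5: □◇q is F, □p is T. ✓
6: □◇q is F, □p is T. ✓
7: □◇q is F, □p is F. ✗
That's 6 of 7 worlds, so 6/7.

6/7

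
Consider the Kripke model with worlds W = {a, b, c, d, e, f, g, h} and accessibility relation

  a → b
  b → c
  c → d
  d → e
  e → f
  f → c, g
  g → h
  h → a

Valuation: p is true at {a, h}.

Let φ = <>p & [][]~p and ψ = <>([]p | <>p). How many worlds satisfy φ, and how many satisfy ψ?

1 and 2

For <>p & [][]~p:
a: <>p is F, [][]~p is T. ✗
b: <>p is F, [][]~p is T. ✗
c: <>p is F, [][]~p is T. ✗
d: <>p is F, [][]~p is T. ✗
e: <>p is F, [][]~p is T. ✗
f: <>p is F, [][]~p is F. ✗
g: <>p is T, [][]~p is F. ✗
h: <>p is T, [][]~p is T. ✓
— 1 world.
For <>([]p | <>p):
a: successors {b}; []p | <>p there: b:F. ✗
b: successors {c}; []p | <>p there: c:F. ✗
c: successors {d}; []p | <>p there: d:F. ✗
d: successors {e}; []p | <>p there: e:F. ✗
e: successors {f}; []p | <>p there: f:F. ✗
f: successors {c, g}; []p | <>p there: c:F, g:T. ✓
g: successors {h}; []p | <>p there: h:T. ✓
h: successors {a}; []p | <>p there: a:F. ✗
— 2 worlds.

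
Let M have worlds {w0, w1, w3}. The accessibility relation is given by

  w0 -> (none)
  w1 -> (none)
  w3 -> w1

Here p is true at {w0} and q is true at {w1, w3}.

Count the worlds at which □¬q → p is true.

2

w0: □¬q is T, p is T. ✓
w1: □¬q is T, p is F. ✗
w3: □¬q is F, p is F. ✓
Satisfying worlds: {w0, w3}.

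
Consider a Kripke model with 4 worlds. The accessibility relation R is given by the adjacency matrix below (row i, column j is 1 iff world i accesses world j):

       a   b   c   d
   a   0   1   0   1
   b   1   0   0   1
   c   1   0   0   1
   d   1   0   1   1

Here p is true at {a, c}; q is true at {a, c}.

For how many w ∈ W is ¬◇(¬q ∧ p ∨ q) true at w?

a: ◇(¬q ∧ p ∨ q) is F. ✓
b: ◇(¬q ∧ p ∨ q) is T. ✗
c: ◇(¬q ∧ p ∨ q) is T. ✗
d: ◇(¬q ∧ p ∨ q) is T. ✗
Satisfying worlds: {a}.

1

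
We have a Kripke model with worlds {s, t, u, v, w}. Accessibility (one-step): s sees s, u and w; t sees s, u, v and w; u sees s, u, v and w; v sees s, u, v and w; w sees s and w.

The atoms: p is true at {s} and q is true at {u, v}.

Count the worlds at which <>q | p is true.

s: <>q is T, p is T. ✓
t: <>q is T, p is F. ✓
u: <>q is T, p is F. ✓
v: <>q is T, p is F. ✓
w: <>q is F, p is F. ✗
Satisfying worlds: {s, t, u, v}.

4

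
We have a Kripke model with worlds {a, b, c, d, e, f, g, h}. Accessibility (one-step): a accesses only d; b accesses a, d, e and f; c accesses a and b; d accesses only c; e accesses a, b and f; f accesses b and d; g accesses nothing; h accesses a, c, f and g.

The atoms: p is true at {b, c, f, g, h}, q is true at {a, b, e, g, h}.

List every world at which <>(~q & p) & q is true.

{b, e, h}

a: <>(~q & p) is F, q is T. ✗
b: <>(~q & p) is T, q is T. ✓
c: <>(~q & p) is F, q is F. ✗
d: <>(~q & p) is T, q is F. ✗
e: <>(~q & p) is T, q is T. ✓
f: <>(~q & p) is F, q is F. ✗
g: <>(~q & p) is F, q is T. ✗
h: <>(~q & p) is T, q is T. ✓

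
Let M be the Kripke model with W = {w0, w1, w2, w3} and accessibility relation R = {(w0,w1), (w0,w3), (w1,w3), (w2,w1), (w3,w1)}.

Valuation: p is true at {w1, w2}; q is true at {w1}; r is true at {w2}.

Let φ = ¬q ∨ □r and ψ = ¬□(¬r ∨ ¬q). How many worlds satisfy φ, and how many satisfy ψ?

For ¬q ∨ □r:
w0: ¬q is T, □r is F. ✓
w1: ¬q is F, □r is F. ✗
w2: ¬q is T, □r is F. ✓
w3: ¬q is T, □r is F. ✓
— 3 worlds.
For ¬□(¬r ∨ ¬q):
w0: □(¬r ∨ ¬q) is T. ✗
w1: □(¬r ∨ ¬q) is T. ✗
w2: □(¬r ∨ ¬q) is T. ✗
w3: □(¬r ∨ ¬q) is T. ✗
— 0 worlds.

3 and 0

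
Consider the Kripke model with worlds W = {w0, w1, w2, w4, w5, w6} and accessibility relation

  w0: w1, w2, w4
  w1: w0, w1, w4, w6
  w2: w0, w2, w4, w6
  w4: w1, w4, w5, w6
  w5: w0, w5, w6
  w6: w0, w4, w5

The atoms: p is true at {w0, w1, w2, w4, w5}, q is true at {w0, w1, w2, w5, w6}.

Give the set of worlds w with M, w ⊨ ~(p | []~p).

w0: p | []~p is T. ✗
w1: p | []~p is T. ✗
w2: p | []~p is T. ✗
w4: p | []~p is T. ✗
w5: p | []~p is T. ✗
w6: p | []~p is F. ✓

{w6}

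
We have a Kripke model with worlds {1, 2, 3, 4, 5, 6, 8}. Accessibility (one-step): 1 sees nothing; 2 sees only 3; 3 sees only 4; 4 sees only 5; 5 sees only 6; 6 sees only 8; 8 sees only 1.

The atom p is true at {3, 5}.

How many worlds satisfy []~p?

5

1: no successors, so []~p holds vacuously. ✓
2: successors {3}; ~p there: 3:F. ✗
3: successors {4}; ~p there: 4:T. ✓
4: successors {5}; ~p there: 5:F. ✗
5: successors {6}; ~p there: 6:T. ✓
6: successors {8}; ~p there: 8:T. ✓
8: successors {1}; ~p there: 1:T. ✓
Satisfying worlds: {1, 3, 5, 6, 8}.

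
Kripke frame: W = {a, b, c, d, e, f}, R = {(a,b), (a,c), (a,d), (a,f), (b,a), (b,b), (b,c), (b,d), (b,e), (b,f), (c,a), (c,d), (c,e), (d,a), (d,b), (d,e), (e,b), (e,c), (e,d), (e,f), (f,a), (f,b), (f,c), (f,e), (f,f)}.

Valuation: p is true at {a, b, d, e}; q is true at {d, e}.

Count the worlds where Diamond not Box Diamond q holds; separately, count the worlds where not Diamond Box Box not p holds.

For Diamond not Box Diamond q:
a: successors {b, c, d, f}; not Box Diamond q there: b:F, c:F, d:F, f:F. ✗
b: successors {a, b, c, d, e, f}; not Box Diamond q there: a:F, b:F, c:F, d:F, e:F, f:F. ✗
c: successors {a, d, e}; not Box Diamond q there: a:F, d:F, e:F. ✗
d: successors {a, b, e}; not Box Diamond q there: a:F, b:F, e:F. ✗
e: successors {b, c, d, f}; not Box Diamond q there: b:F, c:F, d:F, f:F. ✗
f: successors {a, b, c, e, f}; not Box Diamond q there: a:F, b:F, c:F, e:F, f:F. ✗
— 0 worlds.
For not Diamond Box Box not p:
a: Diamond Box Box not p is F. ✓
b: Diamond Box Box not p is F. ✓
c: Diamond Box Box not p is F. ✓
d: Diamond Box Box not p is F. ✓
e: Diamond Box Box not p is F. ✓
f: Diamond Box Box not p is F. ✓
— 6 worlds.

0 and 6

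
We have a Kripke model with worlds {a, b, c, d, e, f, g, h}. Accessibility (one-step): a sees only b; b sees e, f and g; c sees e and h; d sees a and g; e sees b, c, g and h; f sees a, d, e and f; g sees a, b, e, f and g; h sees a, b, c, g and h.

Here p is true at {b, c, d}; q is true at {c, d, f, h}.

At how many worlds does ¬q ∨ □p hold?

4

a: ¬q is T, □p is T. ✓
b: ¬q is T, □p is F. ✓
c: ¬q is F, □p is F. ✗
d: ¬q is F, □p is F. ✗
e: ¬q is T, □p is F. ✓
f: ¬q is F, □p is F. ✗
g: ¬q is T, □p is F. ✓
h: ¬q is F, □p is F. ✗
Satisfying worlds: {a, b, e, g}.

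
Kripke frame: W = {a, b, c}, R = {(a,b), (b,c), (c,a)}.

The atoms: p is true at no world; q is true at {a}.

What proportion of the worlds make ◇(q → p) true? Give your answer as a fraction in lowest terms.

2/3

a: successors {b}; q → p there: b:T. ✓
b: successors {c}; q → p there: c:T. ✓
c: successors {a}; q → p there: a:F. ✗
That's 2 of 3 worlds, so 2/3.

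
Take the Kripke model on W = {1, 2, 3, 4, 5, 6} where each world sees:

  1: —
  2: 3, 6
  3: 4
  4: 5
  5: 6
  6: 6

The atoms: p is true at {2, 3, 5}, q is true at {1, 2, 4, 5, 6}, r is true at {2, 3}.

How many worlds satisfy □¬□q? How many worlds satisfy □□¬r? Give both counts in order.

For □¬□q:
1: no successors, so □¬□q holds vacuously. ✓
2: successors {3, 6}; ¬□q there: 3:F, 6:F. ✗
3: successors {4}; ¬□q there: 4:F. ✗
4: successors {5}; ¬□q there: 5:F. ✗
5: successors {6}; ¬□q there: 6:F. ✗
6: successors {6}; ¬□q there: 6:F. ✗
— 1 world.
For □□¬r:
1: no successors, so □□¬r holds vacuously. ✓
2: successors {3, 6}; □¬r there: 3:T, 6:T. ✓
3: successors {4}; □¬r there: 4:T. ✓
4: successors {5}; □¬r there: 5:T. ✓
5: successors {6}; □¬r there: 6:T. ✓
6: successors {6}; □¬r there: 6:T. ✓
— 6 worlds.

1 and 6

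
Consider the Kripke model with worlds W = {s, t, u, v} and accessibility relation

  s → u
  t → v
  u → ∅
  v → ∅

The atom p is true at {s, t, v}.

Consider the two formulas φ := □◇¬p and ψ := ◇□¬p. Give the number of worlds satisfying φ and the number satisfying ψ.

2 and 2

For □◇¬p:
s: successors {u}; ◇¬p there: u:F. ✗
t: successors {v}; ◇¬p there: v:F. ✗
u: no successors, so □◇¬p holds vacuously. ✓
v: no successors, so □◇¬p holds vacuously. ✓
— 2 worlds.
For ◇□¬p:
s: successors {u}; □¬p there: u:T. ✓
t: successors {v}; □¬p there: v:T. ✓
u: no successors, so ◇□¬p fails. ✗
v: no successors, so ◇□¬p fails. ✗
— 2 worlds.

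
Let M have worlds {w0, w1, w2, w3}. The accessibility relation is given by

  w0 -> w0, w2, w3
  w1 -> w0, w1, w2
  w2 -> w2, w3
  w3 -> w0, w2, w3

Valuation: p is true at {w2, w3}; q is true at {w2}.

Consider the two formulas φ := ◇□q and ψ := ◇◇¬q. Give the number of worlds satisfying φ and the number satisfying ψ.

For ◇□q:
w0: successors {w0, w2, w3}; □q there: w0:F, w2:F, w3:F. ✗
w1: successors {w0, w1, w2}; □q there: w0:F, w1:F, w2:F. ✗
w2: successors {w2, w3}; □q there: w2:F, w3:F. ✗
w3: successors {w0, w2, w3}; □q there: w0:F, w2:F, w3:F. ✗
— 0 worlds.
For ◇◇¬q:
w0: successors {w0, w2, w3}; ◇¬q there: w0:T, w2:T, w3:T. ✓
w1: successors {w0, w1, w2}; ◇¬q there: w0:T, w1:T, w2:T. ✓
w2: successors {w2, w3}; ◇¬q there: w2:T, w3:T. ✓
w3: successors {w0, w2, w3}; ◇¬q there: w0:T, w2:T, w3:T. ✓
— 4 worlds.

0 and 4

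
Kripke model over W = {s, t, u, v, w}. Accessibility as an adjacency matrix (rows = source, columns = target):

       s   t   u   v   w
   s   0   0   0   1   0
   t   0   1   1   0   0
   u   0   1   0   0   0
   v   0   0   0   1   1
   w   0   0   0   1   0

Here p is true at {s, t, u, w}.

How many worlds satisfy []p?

s: successors {v}; p there: v:F. ✗
t: successors {t, u}; p there: t:T, u:T. ✓
u: successors {t}; p there: t:T. ✓
v: successors {v, w}; p there: v:F, w:T. ✗
w: successors {v}; p there: v:F. ✗
Satisfying worlds: {t, u}.

2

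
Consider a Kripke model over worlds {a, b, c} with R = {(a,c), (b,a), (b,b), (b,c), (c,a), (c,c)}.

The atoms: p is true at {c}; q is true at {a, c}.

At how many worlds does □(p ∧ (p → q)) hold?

a: successors {c}; p ∧ (p → q) there: c:T. ✓
b: successors {a, b, c}; p ∧ (p → q) there: a:F, b:F, c:T. ✗
c: successors {a, c}; p ∧ (p → q) there: a:F, c:T. ✗
Satisfying worlds: {a}.

1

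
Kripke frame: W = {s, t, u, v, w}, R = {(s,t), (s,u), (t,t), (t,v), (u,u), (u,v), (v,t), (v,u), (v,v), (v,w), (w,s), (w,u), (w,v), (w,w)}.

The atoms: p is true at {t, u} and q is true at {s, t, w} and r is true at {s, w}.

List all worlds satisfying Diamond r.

{v, w}

s: successors {t, u}; r there: t:F, u:F. ✗
t: successors {t, v}; r there: t:F, v:F. ✗
u: successors {u, v}; r there: u:F, v:F. ✗
v: successors {t, u, v, w}; r there: t:F, u:F, v:F, w:T. ✓
w: successors {s, u, v, w}; r there: s:T, u:F, v:F, w:T. ✓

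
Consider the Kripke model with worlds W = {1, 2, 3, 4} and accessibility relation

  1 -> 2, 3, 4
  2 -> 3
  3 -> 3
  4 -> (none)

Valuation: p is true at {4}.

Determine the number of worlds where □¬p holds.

3

1: successors {2, 3, 4}; ¬p there: 2:T, 3:T, 4:F. ✗
2: successors {3}; ¬p there: 3:T. ✓
3: successors {3}; ¬p there: 3:T. ✓
4: no successors, so □¬p holds vacuously. ✓
Satisfying worlds: {2, 3, 4}.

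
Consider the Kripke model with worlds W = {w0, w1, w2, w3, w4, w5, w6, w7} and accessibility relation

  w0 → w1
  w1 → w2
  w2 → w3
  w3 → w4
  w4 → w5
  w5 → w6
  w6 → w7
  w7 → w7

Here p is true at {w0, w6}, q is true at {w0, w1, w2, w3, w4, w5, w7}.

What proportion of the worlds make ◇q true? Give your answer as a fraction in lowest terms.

7/8

w0: successors {w1}; q there: w1:T. ✓
w1: successors {w2}; q there: w2:T. ✓
w2: successors {w3}; q there: w3:T. ✓
w3: successors {w4}; q there: w4:T. ✓
w4: successors {w5}; q there: w5:T. ✓
w5: successors {w6}; q there: w6:F. ✗
w6: successors {w7}; q there: w7:T. ✓
w7: successors {w7}; q there: w7:T. ✓
That's 7 of 8 worlds, so 7/8.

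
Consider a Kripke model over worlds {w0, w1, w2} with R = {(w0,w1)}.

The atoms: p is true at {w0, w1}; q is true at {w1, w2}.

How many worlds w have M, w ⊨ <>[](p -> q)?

1

w0: successors {w1}; [](p -> q) there: w1:T. ✓
w1: no successors, so <>[](p -> q) fails. ✗
w2: no successors, so <>[](p -> q) fails. ✗
Satisfying worlds: {w0}.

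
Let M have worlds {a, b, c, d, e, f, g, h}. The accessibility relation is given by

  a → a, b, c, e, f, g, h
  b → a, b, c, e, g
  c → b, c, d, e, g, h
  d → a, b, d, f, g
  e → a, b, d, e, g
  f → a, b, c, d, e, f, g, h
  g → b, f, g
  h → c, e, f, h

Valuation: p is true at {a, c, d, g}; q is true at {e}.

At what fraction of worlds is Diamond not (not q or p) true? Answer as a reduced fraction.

3/4

a: successors {a, b, c, e, f, g, h}; not (not q or p) there: a:F, b:F, c:F, e:T, f:F, g:F, h:F. ✓
b: successors {a, b, c, e, g}; not (not q or p) there: a:F, b:F, c:F, e:T, g:F. ✓
c: successors {b, c, d, e, g, h}; not (not q or p) there: b:F, c:F, d:F, e:T, g:F, h:F. ✓
d: successors {a, b, d, f, g}; not (not q or p) there: a:F, b:F, d:F, f:F, g:F. ✗
e: successors {a, b, d, e, g}; not (not q or p) there: a:F, b:F, d:F, e:T, g:F. ✓
f: successors {a, b, c, d, e, f, g, h}; not (not q or p) there: a:F, b:F, c:F, d:F, e:T, f:F, g:F, h:F. ✓
g: successors {b, f, g}; not (not q or p) there: b:F, f:F, g:F. ✗
h: successors {c, e, f, h}; not (not q or p) there: c:F, e:T, f:F, h:F. ✓
That's 6 of 8 worlds, so 6/8 = 3/4.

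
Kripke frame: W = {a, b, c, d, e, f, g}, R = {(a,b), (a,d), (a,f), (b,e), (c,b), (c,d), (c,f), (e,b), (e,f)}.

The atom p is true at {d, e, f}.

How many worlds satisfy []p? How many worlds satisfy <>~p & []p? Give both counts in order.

For []p:
a: successors {b, d, f}; p there: b:F, d:T, f:T. ✗
b: successors {e}; p there: e:T. ✓
c: successors {b, d, f}; p there: b:F, d:T, f:T. ✗
d: no successors, so []p holds vacuously. ✓
e: successors {b, f}; p there: b:F, f:T. ✗
f: no successors, so []p holds vacuously. ✓
g: no successors, so []p holds vacuously. ✓
— 4 worlds.
For <>~p & []p:
a: <>~p is T, []p is F. ✗
b: <>~p is F, []p is T. ✗
c: <>~p is T, []p is F. ✗
d: <>~p is F, []p is T. ✗
e: <>~p is T, []p is F. ✗
f: <>~p is F, []p is T. ✗
g: <>~p is F, []p is T. ✗
— 0 worlds.

4 and 0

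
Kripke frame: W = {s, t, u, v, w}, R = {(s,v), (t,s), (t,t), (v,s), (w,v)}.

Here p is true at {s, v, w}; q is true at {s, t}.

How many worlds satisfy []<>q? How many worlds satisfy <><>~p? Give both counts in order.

For []<>q:
s: successors {v}; <>q there: v:T. ✓
t: successors {s, t}; <>q there: s:F, t:T. ✗
u: no successors, so []<>q holds vacuously. ✓
v: successors {s}; <>q there: s:F. ✗
w: successors {v}; <>q there: v:T. ✓
— 3 worlds.
For <><>~p:
s: successors {v}; <>~p there: v:F. ✗
t: successors {s, t}; <>~p there: s:F, t:T. ✓
u: no successors, so <><>~p fails. ✗
v: successors {s}; <>~p there: s:F. ✗
w: successors {v}; <>~p there: v:F. ✗
— 1 world.

3 and 1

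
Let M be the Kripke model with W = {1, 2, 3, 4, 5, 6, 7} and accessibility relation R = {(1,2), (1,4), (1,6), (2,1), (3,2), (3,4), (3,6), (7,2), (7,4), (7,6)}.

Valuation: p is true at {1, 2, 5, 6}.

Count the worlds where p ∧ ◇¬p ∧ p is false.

1: p ∧ ◇¬p is T, p is T. ✓
2: p ∧ ◇¬p is F, p is T. ✗
3: p ∧ ◇¬p is F, p is F. ✗
4: p ∧ ◇¬p is F, p is F. ✗
5: p ∧ ◇¬p is F, p is T. ✗
6: p ∧ ◇¬p is F, p is T. ✗
7: p ∧ ◇¬p is F, p is F. ✗
Satisfying worlds: {1}.
So p ∧ ◇¬p ∧ p fails at the other 6 worlds.

6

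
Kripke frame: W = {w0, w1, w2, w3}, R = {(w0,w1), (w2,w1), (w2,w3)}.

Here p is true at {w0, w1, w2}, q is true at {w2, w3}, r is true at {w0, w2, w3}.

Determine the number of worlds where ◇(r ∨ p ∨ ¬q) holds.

2

w0: successors {w1}; r ∨ p ∨ ¬q there: w1:T. ✓
w1: no successors, so ◇(r ∨ p ∨ ¬q) fails. ✗
w2: successors {w1, w3}; r ∨ p ∨ ¬q there: w1:T, w3:T. ✓
w3: no successors, so ◇(r ∨ p ∨ ¬q) fails. ✗
Satisfying worlds: {w0, w2}.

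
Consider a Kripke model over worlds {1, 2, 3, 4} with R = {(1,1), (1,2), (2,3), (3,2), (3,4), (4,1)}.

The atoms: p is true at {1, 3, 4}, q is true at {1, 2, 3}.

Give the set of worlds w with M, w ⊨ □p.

{2, 4}

1: successors {1, 2}; p there: 1:T, 2:F. ✗
2: successors {3}; p there: 3:T. ✓
3: successors {2, 4}; p there: 2:F, 4:T. ✗
4: successors {1}; p there: 1:T. ✓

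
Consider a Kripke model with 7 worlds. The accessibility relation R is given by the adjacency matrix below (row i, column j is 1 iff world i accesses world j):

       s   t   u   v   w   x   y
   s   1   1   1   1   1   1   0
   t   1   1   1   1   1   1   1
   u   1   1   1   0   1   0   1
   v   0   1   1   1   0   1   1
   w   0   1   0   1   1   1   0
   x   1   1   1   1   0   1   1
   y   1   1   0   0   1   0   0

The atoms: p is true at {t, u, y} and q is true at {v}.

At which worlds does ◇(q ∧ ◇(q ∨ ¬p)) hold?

{s, t, v, w, x}

s: successors {s, t, u, v, w, x}; q ∧ ◇(q ∨ ¬p) there: s:F, t:F, u:F, v:T, w:F, x:F. ✓
t: successors {s, t, u, v, w, x, y}; q ∧ ◇(q ∨ ¬p) there: s:F, t:F, u:F, v:T, w:F, x:F, y:F. ✓
u: successors {s, t, u, w, y}; q ∧ ◇(q ∨ ¬p) there: s:F, t:F, u:F, w:F, y:F. ✗
v: successors {t, u, v, x, y}; q ∧ ◇(q ∨ ¬p) there: t:F, u:F, v:T, x:F, y:F. ✓
w: successors {t, v, w, x}; q ∧ ◇(q ∨ ¬p) there: t:F, v:T, w:F, x:F. ✓
x: successors {s, t, u, v, x, y}; q ∧ ◇(q ∨ ¬p) there: s:F, t:F, u:F, v:T, x:F, y:F. ✓
y: successors {s, t, w}; q ∧ ◇(q ∨ ¬p) there: s:F, t:F, w:F. ✗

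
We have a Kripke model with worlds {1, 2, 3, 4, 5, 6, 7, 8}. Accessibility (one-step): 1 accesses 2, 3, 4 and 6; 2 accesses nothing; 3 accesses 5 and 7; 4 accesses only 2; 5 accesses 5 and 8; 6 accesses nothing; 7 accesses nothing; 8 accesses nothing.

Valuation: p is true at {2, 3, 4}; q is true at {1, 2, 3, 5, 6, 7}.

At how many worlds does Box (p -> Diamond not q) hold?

6

1: successors {2, 3, 4, 6}; p -> Diamond not q there: 2:F, 3:F, 4:F, 6:T. ✗
2: no successors, so Box (p -> Diamond not q) holds vacuously. ✓
3: successors {5, 7}; p -> Diamond not q there: 5:T, 7:T. ✓
4: successors {2}; p -> Diamond not q there: 2:F. ✗
5: successors {5, 8}; p -> Diamond not q there: 5:T, 8:T. ✓
6: no successors, so Box (p -> Diamond not q) holds vacuously. ✓
7: no successors, so Box (p -> Diamond not q) holds vacuously. ✓
8: no successors, so Box (p -> Diamond not q) holds vacuously. ✓
Satisfying worlds: {2, 3, 5, 6, 7, 8}.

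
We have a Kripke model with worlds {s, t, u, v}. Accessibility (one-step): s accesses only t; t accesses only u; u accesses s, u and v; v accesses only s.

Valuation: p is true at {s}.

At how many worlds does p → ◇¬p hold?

4

s: p is T, ◇¬p is T. ✓
t: p is F, ◇¬p is T. ✓
u: p is F, ◇¬p is T. ✓
v: p is F, ◇¬p is F. ✓
Satisfying worlds: {s, t, u, v}.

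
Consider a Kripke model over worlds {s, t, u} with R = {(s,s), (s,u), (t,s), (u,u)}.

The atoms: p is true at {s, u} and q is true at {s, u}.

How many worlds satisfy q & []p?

2

s: q is T, []p is T. ✓
t: q is F, []p is T. ✗
u: q is T, []p is T. ✓
Satisfying worlds: {s, u}.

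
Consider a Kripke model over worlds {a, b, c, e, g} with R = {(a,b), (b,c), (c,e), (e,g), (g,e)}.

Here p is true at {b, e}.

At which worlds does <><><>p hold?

a: successors {b}; <><>p there: b:T. ✓
b: successors {c}; <><>p there: c:F. ✗
c: successors {e}; <><>p there: e:T. ✓
e: successors {g}; <><>p there: g:F. ✗
g: successors {e}; <><>p there: e:T. ✓

{a, c, g}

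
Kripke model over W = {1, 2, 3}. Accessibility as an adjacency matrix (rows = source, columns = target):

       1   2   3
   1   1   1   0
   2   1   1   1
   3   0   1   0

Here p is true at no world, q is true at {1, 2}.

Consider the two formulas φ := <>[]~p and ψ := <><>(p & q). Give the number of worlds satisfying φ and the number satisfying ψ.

For <>[]~p:
1: successors {1, 2}; []~p there: 1:T, 2:T. ✓
2: successors {1, 2, 3}; []~p there: 1:T, 2:T, 3:T. ✓
3: successors {2}; []~p there: 2:T. ✓
— 3 worlds.
For <><>(p & q):
1: successors {1, 2}; <>(p & q) there: 1:F, 2:F. ✗
2: successors {1, 2, 3}; <>(p & q) there: 1:F, 2:F, 3:F. ✗
3: successors {2}; <>(p & q) there: 2:F. ✗
— 0 worlds.

3 and 0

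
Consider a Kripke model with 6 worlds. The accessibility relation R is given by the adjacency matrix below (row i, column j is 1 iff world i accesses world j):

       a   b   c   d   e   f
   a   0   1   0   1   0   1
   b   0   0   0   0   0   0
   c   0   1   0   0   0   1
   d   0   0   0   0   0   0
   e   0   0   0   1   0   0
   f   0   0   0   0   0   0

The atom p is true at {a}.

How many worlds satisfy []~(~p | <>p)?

3

a: successors {b, d, f}; ~(~p | <>p) there: b:F, d:F, f:F. ✗
b: no successors, so []~(~p | <>p) holds vacuously. ✓
c: successors {b, f}; ~(~p | <>p) there: b:F, f:F. ✗
d: no successors, so []~(~p | <>p) holds vacuously. ✓
e: successors {d}; ~(~p | <>p) there: d:F. ✗
f: no successors, so []~(~p | <>p) holds vacuously. ✓
Satisfying worlds: {b, d, f}.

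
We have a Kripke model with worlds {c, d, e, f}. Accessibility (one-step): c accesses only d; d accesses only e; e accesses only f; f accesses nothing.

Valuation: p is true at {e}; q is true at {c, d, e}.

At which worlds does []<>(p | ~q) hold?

{c, d, f}

c: successors {d}; <>(p | ~q) there: d:T. ✓
d: successors {e}; <>(p | ~q) there: e:T. ✓
e: successors {f}; <>(p | ~q) there: f:F. ✗
f: no successors, so []<>(p | ~q) holds vacuously. ✓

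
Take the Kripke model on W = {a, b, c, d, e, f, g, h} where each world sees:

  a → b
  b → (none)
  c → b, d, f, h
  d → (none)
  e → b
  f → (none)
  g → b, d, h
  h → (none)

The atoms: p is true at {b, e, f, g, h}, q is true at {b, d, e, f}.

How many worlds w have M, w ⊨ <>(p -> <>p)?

a: successors {b}; p -> <>p there: b:F. ✗
b: no successors, so <>(p -> <>p) fails. ✗
c: successors {b, d, f, h}; p -> <>p there: b:F, d:T, f:F, h:F. ✓
d: no successors, so <>(p -> <>p) fails. ✗
e: successors {b}; p -> <>p there: b:F. ✗
f: no successors, so <>(p -> <>p) fails. ✗
g: successors {b, d, h}; p -> <>p there: b:F, d:T, h:F. ✓
h: no successors, so <>(p -> <>p) fails. ✗
Satisfying worlds: {c, g}.

2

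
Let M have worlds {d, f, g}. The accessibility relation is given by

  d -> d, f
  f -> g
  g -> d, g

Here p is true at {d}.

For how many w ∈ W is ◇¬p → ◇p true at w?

2

d: ◇¬p is T, ◇p is T. ✓
f: ◇¬p is T, ◇p is F. ✗
g: ◇¬p is T, ◇p is T. ✓
Satisfying worlds: {d, g}.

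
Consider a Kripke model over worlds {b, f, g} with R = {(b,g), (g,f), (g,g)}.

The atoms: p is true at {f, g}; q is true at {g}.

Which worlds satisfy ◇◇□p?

b: successors {g}; ◇□p there: g:T. ✓
f: no successors, so ◇◇□p fails. ✗
g: successors {f, g}; ◇□p there: f:F, g:T. ✓

{b, g}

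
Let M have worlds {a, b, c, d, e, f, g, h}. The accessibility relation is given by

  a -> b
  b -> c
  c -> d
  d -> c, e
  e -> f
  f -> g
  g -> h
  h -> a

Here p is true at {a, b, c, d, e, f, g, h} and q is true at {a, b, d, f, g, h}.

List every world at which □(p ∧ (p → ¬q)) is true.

{b, d}

a: successors {b}; p ∧ (p → ¬q) there: b:F. ✗
b: successors {c}; p ∧ (p → ¬q) there: c:T. ✓
c: successors {d}; p ∧ (p → ¬q) there: d:F. ✗
d: successors {c, e}; p ∧ (p → ¬q) there: c:T, e:T. ✓
e: successors {f}; p ∧ (p → ¬q) there: f:F. ✗
f: successors {g}; p ∧ (p → ¬q) there: g:F. ✗
g: successors {h}; p ∧ (p → ¬q) there: h:F. ✗
h: successors {a}; p ∧ (p → ¬q) there: a:F. ✗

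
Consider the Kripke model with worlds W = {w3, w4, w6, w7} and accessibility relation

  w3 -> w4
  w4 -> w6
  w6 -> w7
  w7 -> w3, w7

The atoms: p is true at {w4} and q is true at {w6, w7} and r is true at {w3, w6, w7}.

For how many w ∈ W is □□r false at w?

w3: successors {w4}; □r there: w4:T. ✓
w4: successors {w6}; □r there: w6:T. ✓
w6: successors {w7}; □r there: w7:T. ✓
w7: successors {w3, w7}; □r there: w3:F, w7:T. ✗
Satisfying worlds: {w3, w4, w6}.
So □□r fails at the other 1 world.

1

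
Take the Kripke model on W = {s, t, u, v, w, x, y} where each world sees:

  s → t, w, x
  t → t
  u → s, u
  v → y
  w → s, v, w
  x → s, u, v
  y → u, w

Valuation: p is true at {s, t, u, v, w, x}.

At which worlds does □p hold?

{s, t, u, w, x, y}

s: successors {t, w, x}; p there: t:T, w:T, x:T. ✓
t: successors {t}; p there: t:T. ✓
u: successors {s, u}; p there: s:T, u:T. ✓
v: successors {y}; p there: y:F. ✗
w: successors {s, v, w}; p there: s:T, v:T, w:T. ✓
x: successors {s, u, v}; p there: s:T, u:T, v:T. ✓
y: successors {u, w}; p there: u:T, w:T. ✓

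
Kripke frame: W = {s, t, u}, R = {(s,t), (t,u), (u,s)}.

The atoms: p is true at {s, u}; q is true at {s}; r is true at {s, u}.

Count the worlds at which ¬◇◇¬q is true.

1

s: ◇◇¬q is T. ✗
t: ◇◇¬q is F. ✓
u: ◇◇¬q is T. ✗
Satisfying worlds: {t}.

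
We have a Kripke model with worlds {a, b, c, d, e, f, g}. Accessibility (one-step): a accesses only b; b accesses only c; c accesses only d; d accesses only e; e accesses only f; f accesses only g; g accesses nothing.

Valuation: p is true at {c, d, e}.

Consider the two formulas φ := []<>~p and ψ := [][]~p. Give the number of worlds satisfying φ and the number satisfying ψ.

For []<>~p:
a: successors {b}; <>~p there: b:F. ✗
b: successors {c}; <>~p there: c:F. ✗
c: successors {d}; <>~p there: d:F. ✗
d: successors {e}; <>~p there: e:T. ✓
e: successors {f}; <>~p there: f:T. ✓
f: successors {g}; <>~p there: g:F. ✗
g: no successors, so []<>~p holds vacuously. ✓
— 3 worlds.
For [][]~p:
a: successors {b}; []~p there: b:F. ✗
b: successors {c}; []~p there: c:F. ✗
c: successors {d}; []~p there: d:F. ✗
d: successors {e}; []~p there: e:T. ✓
e: successors {f}; []~p there: f:T. ✓
f: successors {g}; []~p there: g:T. ✓
g: no successors, so [][]~p holds vacuously. ✓
— 4 worlds.

3 and 4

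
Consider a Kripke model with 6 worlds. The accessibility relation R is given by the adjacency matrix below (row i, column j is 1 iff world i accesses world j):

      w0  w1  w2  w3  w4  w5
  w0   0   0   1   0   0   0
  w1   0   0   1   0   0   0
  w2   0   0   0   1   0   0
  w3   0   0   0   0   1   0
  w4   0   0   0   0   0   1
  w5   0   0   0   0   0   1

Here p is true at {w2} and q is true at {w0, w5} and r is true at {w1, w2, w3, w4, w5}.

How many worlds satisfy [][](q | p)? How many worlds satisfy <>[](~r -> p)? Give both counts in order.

For [][](q | p):
w0: successors {w2}; [](q | p) there: w2:F. ✗
w1: successors {w2}; [](q | p) there: w2:F. ✗
w2: successors {w3}; [](q | p) there: w3:F. ✗
w3: successors {w4}; [](q | p) there: w4:T. ✓
w4: successors {w5}; [](q | p) there: w5:T. ✓
w5: successors {w5}; [](q | p) there: w5:T. ✓
— 3 worlds.
For <>[](~r -> p):
w0: successors {w2}; [](~r -> p) there: w2:T. ✓
w1: successors {w2}; [](~r -> p) there: w2:T. ✓
w2: successors {w3}; [](~r -> p) there: w3:T. ✓
w3: successors {w4}; [](~r -> p) there: w4:T. ✓
w4: successors {w5}; [](~r -> p) there: w5:T. ✓
w5: successors {w5}; [](~r -> p) there: w5:T. ✓
— 6 worlds.

3 and 6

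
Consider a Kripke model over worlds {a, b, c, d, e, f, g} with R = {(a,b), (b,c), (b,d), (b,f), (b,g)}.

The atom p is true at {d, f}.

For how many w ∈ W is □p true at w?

5

a: successors {b}; p there: b:F. ✗
b: successors {c, d, f, g}; p there: c:F, d:T, f:T, g:F. ✗
c: no successors, so □p holds vacuously. ✓
d: no successors, so □p holds vacuously. ✓
e: no successors, so □p holds vacuously. ✓
f: no successors, so □p holds vacuously. ✓
g: no successors, so □p holds vacuously. ✓
Satisfying worlds: {c, d, e, f, g}.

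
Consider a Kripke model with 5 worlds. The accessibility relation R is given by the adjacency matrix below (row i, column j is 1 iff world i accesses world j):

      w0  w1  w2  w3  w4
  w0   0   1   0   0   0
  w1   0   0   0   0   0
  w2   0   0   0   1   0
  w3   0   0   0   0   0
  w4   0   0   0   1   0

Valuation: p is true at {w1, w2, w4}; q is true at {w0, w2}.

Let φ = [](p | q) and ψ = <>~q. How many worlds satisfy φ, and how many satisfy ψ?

For [](p | q):
w0: successors {w1}; p | q there: w1:T. ✓
w1: no successors, so [](p | q) holds vacuously. ✓
w2: successors {w3}; p | q there: w3:F. ✗
w3: no successors, so [](p | q) holds vacuously. ✓
w4: successors {w3}; p | q there: w3:F. ✗
— 3 worlds.
For <>~q:
w0: successors {w1}; ~q there: w1:T. ✓
w1: no successors, so <>~q fails. ✗
w2: successors {w3}; ~q there: w3:T. ✓
w3: no successors, so <>~q fails. ✗
w4: successors {w3}; ~q there: w3:T. ✓
— 3 worlds.

3 and 3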